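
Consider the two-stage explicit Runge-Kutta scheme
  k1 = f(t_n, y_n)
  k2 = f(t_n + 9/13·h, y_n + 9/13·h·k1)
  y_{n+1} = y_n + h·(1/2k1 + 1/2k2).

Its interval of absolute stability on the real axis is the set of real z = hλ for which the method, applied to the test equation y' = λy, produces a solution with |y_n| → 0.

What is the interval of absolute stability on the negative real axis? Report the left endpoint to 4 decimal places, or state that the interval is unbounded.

On y'=λy, z=hλ:
  k1=λy_n ⇒ h·k1=z·y_n;  k2=λ(1+9/13z)y_n ⇒ h·k2=z(1+9/13z)y_n
  y_{n+1}/y_n = 1 + 1/2z + 1/2z(1+9/13z) = 1 + z + 9/26z²
  ⇒ R(z) = 1 + z + 9/26z².

Boundary: |R(x)|=1, x<0.
x=-1.65: |R|=0.2924
R=1: x+9/26x²=0 ⇒ x=−26/9=-2.8889; min R=1−1/(4·9/26)=0.2778>−1
Confirm numerically:
  x=-2.143: |R|=0.44669 <1
  x=-1.990: |R|=0.38080 <1
  x=-1.256: |R|=0.29007 <1
  x=-2.943: |R|=1.05512 >1
  x=-2.936: |R|=1.04788 >1
  x=-2.933: |R|=1.04478 >1
Stable set (-2.8889, 0).

(-2.8889, 0).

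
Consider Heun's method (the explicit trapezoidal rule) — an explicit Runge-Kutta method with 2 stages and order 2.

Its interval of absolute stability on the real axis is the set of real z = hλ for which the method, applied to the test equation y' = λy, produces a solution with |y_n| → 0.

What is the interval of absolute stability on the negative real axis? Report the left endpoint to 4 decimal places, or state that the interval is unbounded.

Test eqn y'=λy, z=hλ:
  order 2, 2-stage ⇒ R(z)=1+z+z^2/2
  (e.g. R(-1.38)=0.57220, |R|=0.57220)

Solve |R(x)|<1 on ℝ⁻.
x=-1.38: |R|=0.5722
|R(-1.4)|=0.5800 |R(-1.31)|=0.5481 |R(-0.8)|=0.5200
Bisect:
  x_lo=-2.5855 |R|=1.7569  x_hi=-0.0637 |R|=0.9383
  mid=-1.32461 |R|=0.55268 →hi
  mid=-1.95506 |R|=0.95607 →hi
  mid=-2.27029 |R|=1.30682 →lo
  mid=-2.11268 |R|=1.11903 →lo
  mid=-2.03387 |R|=1.03445 →lo
  mid=-1.99447 |R|=0.99448 →hi
  mid=-2.01417 |R|=1.01427 →lo
  mid=-2.00432 |R|=1.00433 →lo
  mid=-1.99939 |R|=0.99939 →hi
  mid=-2.00186 |R|=1.00186 →lo
  ...
  [-2.00001,-1.99986] ⇒ x*=-2.0000
So |R|<1 on (-2.0000, 0).

z∈(-2.0000,0).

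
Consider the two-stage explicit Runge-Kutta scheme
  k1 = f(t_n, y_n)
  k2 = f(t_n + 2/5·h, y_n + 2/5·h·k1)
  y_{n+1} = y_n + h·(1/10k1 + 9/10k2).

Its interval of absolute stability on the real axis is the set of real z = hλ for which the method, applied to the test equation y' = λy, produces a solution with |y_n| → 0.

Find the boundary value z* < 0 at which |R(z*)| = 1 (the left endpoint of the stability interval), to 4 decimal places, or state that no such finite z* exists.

left endpoint -2.7778.

On y'=λy, z=hλ:
  k1=λy_n ⇒ h·k1=z·y_n;  k2=λ(1+2/5z)y_n ⇒ h·k2=z(1+2/5z)y_n
  y_{n+1}/y_n = 1 + 1/10z + 9/10z(1+2/5z) = 1 + z + 9/25z²
  ⇒ R(z) = 1 + z + 9/25z².

Solve |R(x)|<1 on ℝ⁻.
x=-1.24: |R|=0.3135
R=1: x+9/25x²=0 ⇒ x=−25/9=-2.7778; min R=1−1/(4·9/25)=0.3056>−1
Confirm numerically:
  x=-2.757: |R|=0.97938 <1
  x=-1.726: |R|=0.34647 <1
  x=-1.722: |R|=0.34550 <1
  x=-1.670: |R|=0.33400 <1
  x=-3.023: |R|=1.26687 >1
  x=-2.888: |R|=1.11460 >1
Stable set (-2.7778, 0).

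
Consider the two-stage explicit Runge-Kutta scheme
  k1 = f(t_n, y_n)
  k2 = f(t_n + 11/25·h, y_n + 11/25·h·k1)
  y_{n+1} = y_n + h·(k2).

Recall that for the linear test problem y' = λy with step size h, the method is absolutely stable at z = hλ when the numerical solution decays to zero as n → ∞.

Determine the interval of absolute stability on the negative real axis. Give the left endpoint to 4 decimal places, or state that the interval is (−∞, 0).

Set f=λy, z=hλ:
  k1=λy_n ⇒ h·k1=z·y_n;  k2=λ(1+11/25z)y_n ⇒ h·k2=z(1+11/25z)y_n
  y_{n+1}/y_n = 1 + z(1+11/25z) = 1 + z + 11/25z²
  ⇒ R(z) = 1 + z + 11/25z².

Boundary: |R(x)|=1, x<0.
x=-1.1: |R|=0.4324
R=1: x+11/25x²=0 ⇒ x=−25/11=-2.2727; min R=1−1/(4·11/25)=0.4318>−1
Confirm numerically:
  x=-2.198: |R|=0.92773 <1
  x=-1.512: |R|=0.49390 <1
  x=-1.029: |R|=0.43689 <1
  x=-2.765: |R|=1.59890 >1
  x=-2.678: |R|=1.47754 >1
So |R|<1 on (-2.2727, 0).

z∈(-2.2727,0).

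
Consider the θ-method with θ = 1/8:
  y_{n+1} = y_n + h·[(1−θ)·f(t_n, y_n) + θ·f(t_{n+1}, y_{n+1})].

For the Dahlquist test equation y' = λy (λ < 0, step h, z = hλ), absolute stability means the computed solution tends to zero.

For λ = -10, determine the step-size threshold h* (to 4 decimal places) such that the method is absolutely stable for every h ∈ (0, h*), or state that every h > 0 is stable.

Test eqn y'=λy, z=hλ:
  y_{n+1} = y_n + z·[7/8·y_n + 1/8·y_{n+1}] ⇒ (1 − 1/8z)y_{n+1} = (1 + 7/8z)y_n
  ⇒ R(z) = (1 + 7/8z)/(1 − 1/8z).

Solve |R(x)|<1 on ℝ⁻.
x=-1.54: |R|=0.2914
R=−1: 1+7/8x = −1+1/8x ⇒ -3/4x=2 ⇒ x=2/(-3/4)=-2.6667
Confirm numerically:
  x=-2.187: |R|=0.71748 <1
  x=-1.987: |R|=0.59167 <1
  x=-1.904: |R|=0.53796 <1
  x=-1.472: |R|=0.24324 <1
  x=-3.166: |R|=1.26831 >1
  x=-3.122: |R|=1.24564 >1
Interval (-2.6667, 0).

(-2.6667,0); λ=-10 ⇒ h* = (8/3)/10 = 0.2667.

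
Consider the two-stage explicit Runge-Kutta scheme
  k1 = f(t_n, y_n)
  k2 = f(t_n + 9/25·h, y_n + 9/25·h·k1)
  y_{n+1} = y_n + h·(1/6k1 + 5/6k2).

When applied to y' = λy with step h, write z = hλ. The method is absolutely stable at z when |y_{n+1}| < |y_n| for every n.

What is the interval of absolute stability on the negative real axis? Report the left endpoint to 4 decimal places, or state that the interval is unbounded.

(-3.3333, 0).

Set f=λy, z=hλ:
  k1=λy_n ⇒ h·k1=z·y_n;  k2=λ(1+9/25z)y_n ⇒ h·k2=z(1+9/25z)y_n
  y_{n+1}/y_n = 1 + 1/6z + 5/6z(1+9/25z) = 1 + z + 3/10z²
  R(z) = 1 + z + 3/10z².

Find x<0 with |R(x)|<1.
x=-1.6: |R|=0.1680
R=1: x+3/10x²=0 ⇒ x=−10/3=-3.3333; min R=1−1/(4·3/10)=0.1667>−1
Confirm numerically:
  x=-3.223: |R|=0.89332 <1
  x=-3.141: |R|=0.81876 <1
  x=-1.386: |R|=0.19030 <1
  x=-3.842: |R|=1.58629 >1
  x=-3.832: |R|=1.57327 >1
Stable set (-3.3333, 0).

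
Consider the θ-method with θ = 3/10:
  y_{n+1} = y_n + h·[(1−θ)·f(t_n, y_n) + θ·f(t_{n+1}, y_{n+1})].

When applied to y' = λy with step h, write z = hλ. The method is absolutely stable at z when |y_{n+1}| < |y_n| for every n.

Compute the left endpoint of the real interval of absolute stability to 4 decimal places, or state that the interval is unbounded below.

z* = -5.0000.

Test eqn y'=λy, z=hλ:
  y_{n+1} = y_n + z·[7/10·y_n + 3/10·y_{n+1}] ⇒ (1 − 3/10z)y_{n+1} = (1 + 7/10z)y_n
  Hence R(z) = (1 + 7/10z)/(1 − 3/10z).

Solve |R(x)|<1 on ℝ⁻.
x=-1.72: |R|=0.1346
R=−1: 1+7/10x = −1+3/10x ⇒ -2/5x=2 ⇒ x=2/(-2/5)=-5.0000
Confirm numerically:
  x=-4.079: |R|=0.83433 <1
  x=-3.906: |R|=0.79851 <1
  x=-2.193: |R|=0.32276 <1
  x=-5.212: |R|=1.03308 >1
  x=-5.183: |R|=1.02865 >1
Interval (-5.0000, 0).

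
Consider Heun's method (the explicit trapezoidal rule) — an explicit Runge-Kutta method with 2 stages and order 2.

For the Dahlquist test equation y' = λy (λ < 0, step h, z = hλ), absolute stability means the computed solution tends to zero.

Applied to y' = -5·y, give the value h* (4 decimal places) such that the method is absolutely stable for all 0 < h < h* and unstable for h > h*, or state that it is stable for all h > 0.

(-2.0000,0); λ=-5 ⇒ h* = 0.4000.

On y'=λy, z=hλ:
  order 2, 2-stage ⇒ R(z)=1+z+z^2/2
  (e.g. R(-0.53)=0.61045, |R|=0.61045)

Need |R(x)|<1, x<0.
x=-0.53: |R|=0.6104
|R(-2.08)|=1.0832 |R(-1.43)|=0.5924 |R(-1.38)|=0.5722
Bisect:
  x_lo=-2.3727 |R|=1.4421  x_hi=-0.0861 |R|=0.9176
  mid=-1.22939 |R|=0.52631 →hi
  mid=-1.80103 |R|=0.82083 →hi
  mid=-2.08686 |R|=1.09063 →lo
  mid=-1.94395 |R|=0.94552 →hi
  mid=-2.01540 |R|=1.01552 →lo
  mid=-1.97967 |R|=0.97988 →hi
  mid=-1.99754 |R|=0.99754 →hi
  mid=-2.00647 |R|=1.00649 →lo
  ...
  [-2.00005,-1.99991] ⇒ x*=-2.0000
So |R|<1 on (-2.0000, 0).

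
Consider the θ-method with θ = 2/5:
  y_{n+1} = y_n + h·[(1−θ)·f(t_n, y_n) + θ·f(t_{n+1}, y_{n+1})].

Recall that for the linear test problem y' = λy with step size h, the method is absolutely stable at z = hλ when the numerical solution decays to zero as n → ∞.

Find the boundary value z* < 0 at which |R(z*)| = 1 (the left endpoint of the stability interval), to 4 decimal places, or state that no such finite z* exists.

With y'=λy (z=hλ):
  y_{n+1} = y_n + z·[3/5·y_n + 2/5·y_{n+1}] ⇒ (1 − 2/5z)y_{n+1} = (1 + 3/5z)y_n
  Hence R(z) = (1 + 3/5z)/(1 − 2/5z).

Solve |R(x)|<1 on ℝ⁻.
x=-1.66: |R|=0.0024
R=−1: 1+3/5x = −1+2/5x ⇒ -1/5x=2 ⇒ x=2/(-1/5)=-10.0000
Confirm numerically:
  x=-8.048: |R|=0.90747 <1
  x=-6.492: |R|=0.80494 <1
  x=-5.223: |R|=0.69073 <1
  x=-10.401: |R|=1.01554 >1
  x=-10.261: |R|=1.01023 >1
  x=-10.097: |R|=1.00385 >1
So |R|<1 on (-10.0000, 0).

z* = -10.0000.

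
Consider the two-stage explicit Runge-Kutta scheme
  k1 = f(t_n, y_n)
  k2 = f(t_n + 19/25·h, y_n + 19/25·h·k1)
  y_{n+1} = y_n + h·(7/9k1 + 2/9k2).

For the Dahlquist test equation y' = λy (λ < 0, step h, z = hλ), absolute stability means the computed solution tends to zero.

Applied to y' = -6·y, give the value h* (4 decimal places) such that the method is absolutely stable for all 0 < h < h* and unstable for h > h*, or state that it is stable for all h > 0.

(-5.9211,0); λ=-6 ⇒ h* = (225/38)/6 = 0.9868.

Set f=λy, z=hλ:
  k1=λy_n ⇒ h·k1=z·y_n;  k2=λ(1+19/25z)y_n ⇒ h·k2=z(1+19/25z)y_n
  y_{n+1}/y_n = 1 + 7/9z + 2/9z(1+19/25z) = 1 + z + 38/225z²
  R(z) = 1 + z + 38/225z².

Solve |R(x)|<1 on ℝ⁻.
x=-0.53: |R|=0.5174
R=1: x+38/225x²=0 ⇒ x=−225/38=-5.9211; min R=1−1/(4·38/225)=-0.4803>−1
Confirm numerically:
  x=-5.522: |R|=0.62784 <1
  x=-5.109: |R|=0.29932 <1
  x=-4.285: |R|=0.18399 <1
  x=-2.748: |R|=0.47263 <1
  x=-6.099: |R|=1.18330 >1
  x=-5.958: |R|=1.03718 >1
Interval (-5.9211, 0).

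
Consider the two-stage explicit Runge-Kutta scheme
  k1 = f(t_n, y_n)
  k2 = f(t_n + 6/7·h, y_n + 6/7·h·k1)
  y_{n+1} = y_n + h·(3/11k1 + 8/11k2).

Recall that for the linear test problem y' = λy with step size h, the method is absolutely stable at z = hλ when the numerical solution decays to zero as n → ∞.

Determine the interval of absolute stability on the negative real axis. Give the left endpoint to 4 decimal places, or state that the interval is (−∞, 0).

(-1.6042, 0).

On y'=λy, z=hλ:
  k1=λy_n ⇒ h·k1=z·y_n;  k2=λ(1+6/7z)y_n ⇒ h·k2=z(1+6/7z)y_n
  y_{n+1}/y_n = 1 + 3/11z + 8/11z(1+6/7z) = 1 + z + 48/77z²
  Hence R(z) = 1 + z + 48/77z².

Find x<0 with |R(x)|<1.
x=-1.4: |R|=0.8218
R=1: x+48/77x²=0 ⇒ x=−77/48=-1.6042; min R=1−1/(4·48/77)=0.5990>−1
Confirm numerically:
  x=-1.325: |R|=0.76942 <1
  x=-1.276: |R|=0.73897 <1
  x=-1.144: |R|=0.67184 <1
  x=-0.830: |R|=0.59944 <1
  x=-2.128: |R|=1.69489 >1
  x=-1.853: |R|=1.28743 >1
Stable set (-1.6042, 0).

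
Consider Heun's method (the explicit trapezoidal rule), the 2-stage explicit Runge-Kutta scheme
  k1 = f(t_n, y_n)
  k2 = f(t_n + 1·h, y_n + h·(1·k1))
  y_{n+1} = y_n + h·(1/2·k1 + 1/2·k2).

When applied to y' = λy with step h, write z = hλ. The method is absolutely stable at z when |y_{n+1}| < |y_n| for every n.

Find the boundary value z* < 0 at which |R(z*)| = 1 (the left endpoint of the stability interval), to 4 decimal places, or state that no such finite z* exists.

z* = -2.0000.

Set f=λy, z=hλ:
  order 2, 2-stage ⇒ R(z)=1+z+z^2/2
  (e.g. R(-1.04)=0.50080, |R|=0.50080)

Find x<0 with |R(x)|<1.
x=-1.04: |R|=0.5008
|R(-1.32)|=0.5512 |R(-1.06)|=0.5018 |R(-0.95)|=0.5012
Bisect:
  x_lo=-2.6598 |R|=1.8774  x_hi=-0.3257 |R|=0.7273
  mid=-1.49274 |R|=0.62140 →hi
  mid=-2.07626 |R|=1.07917 →lo
  mid=-1.78450 |R|=0.80772 →hi
  mid=-1.93038 |R|=0.93280 →hi
  mid=-2.00332 |R|=1.00332 →lo
  mid=-1.96685 |R|=0.96740 →hi
  mid=-1.98508 |R|=0.98519 →hi
  mid=-1.99420 |R|=0.99422 →hi
  ...
  [-2.00004,-1.99990] ⇒ x*=-2.0000
Interval (-2.0000, 0).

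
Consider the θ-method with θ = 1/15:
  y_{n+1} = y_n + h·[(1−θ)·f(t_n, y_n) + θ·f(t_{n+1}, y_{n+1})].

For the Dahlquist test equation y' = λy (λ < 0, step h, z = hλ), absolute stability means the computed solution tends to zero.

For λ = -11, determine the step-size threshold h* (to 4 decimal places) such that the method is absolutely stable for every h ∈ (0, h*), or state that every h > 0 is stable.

Test eqn y'=λy, z=hλ:
  y_{n+1} = y_n + z·[14/15·y_n + 1/15·y_{n+1}] ⇒ (1 − 1/15z)y_{n+1} = (1 + 14/15z)y_n
  R(z) = (1 + 14/15z)/(1 − 1/15z).

Need |R(x)|<1, x<0.
x=-0.57: |R|=0.4509
R=−1: 1+14/15x = −1+1/15x ⇒ -13/15x=2 ⇒ x=2/(-13/15)=-2.3077
Confirm numerically:
  x=-2.074: |R|=0.82207 <1
  x=-1.840: |R|=0.63895 <1
  x=-1.028: |R|=0.03793 <1
  x=-2.605: |R|=1.21954 >1
  x=-2.467: |R|=1.11857 >1
So |R|<1 on (-2.3077, 0).

(-2.3077,0); λ=-11 ⇒ h* = (30/13)/11 = 0.2098.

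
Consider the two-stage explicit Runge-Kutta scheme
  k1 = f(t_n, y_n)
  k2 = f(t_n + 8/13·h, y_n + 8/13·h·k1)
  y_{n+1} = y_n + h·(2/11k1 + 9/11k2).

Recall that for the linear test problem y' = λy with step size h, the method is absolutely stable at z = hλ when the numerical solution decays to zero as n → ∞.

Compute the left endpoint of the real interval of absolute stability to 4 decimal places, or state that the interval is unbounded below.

Test eqn y'=λy, z=hλ:
  k1=λy_n ⇒ h·k1=z·y_n;  k2=λ(1+8/13z)y_n ⇒ h·k2=z(1+8/13z)y_n
  y_{n+1}/y_n = 1 + 2/11z + 9/11z(1+8/13z) = 1 + z + 72/143z²
  R(z) = 1 + z + 72/143z².

Boundary: |R(x)|=1, x<0.
x=-1.35: |R|=0.5676
R=1: x+72/143x²=0 ⇒ x=−143/72=-1.9861; min R=1−1/(4·72/143)=0.5035>−1
Confirm numerically:
  x=-1.036: |R|=0.50440 <1
  x=-0.981: |R|=0.50355 <1
  x=-0.840: |R|=0.51527 <1
  x=-2.545: |R|=1.71616 >1
  x=-2.433: |R|=1.54744 >1
  x=-2.152: |R|=1.17974 >1
Interval (-1.9861, 0).

z* = -1.9861.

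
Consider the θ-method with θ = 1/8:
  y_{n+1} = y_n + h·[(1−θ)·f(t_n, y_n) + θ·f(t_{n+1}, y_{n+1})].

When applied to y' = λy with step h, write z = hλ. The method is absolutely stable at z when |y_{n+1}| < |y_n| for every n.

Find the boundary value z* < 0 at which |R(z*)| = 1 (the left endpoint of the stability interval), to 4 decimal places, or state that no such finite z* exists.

left endpoint -2.6667.

With y'=λy (z=hλ):
  y_{n+1} = y_n + z·[7/8·y_n + 1/8·y_{n+1}] ⇒ (1 − 1/8z)y_{n+1} = (1 + 7/8z)y_n
  so R(z) = (1 + 7/8z)/(1 − 1/8z).

Find x<0 with |R(x)|<1.
x=-1.49: |R|=0.2561
R=−1: 1+7/8x = −1+1/8x ⇒ -3/4x=2 ⇒ x=2/(-3/4)=-2.6667
Confirm numerically:
  x=-2.598: |R|=0.96112 <1
  x=-1.795: |R|=0.46605 <1
  x=-1.263: |R|=0.09079 <1
  x=-3.261: |R|=1.31667 >1
  x=-3.151: |R|=1.26060 >1
  x=-2.814: |R|=1.08175 >1
So |R|<1 on (-2.6667, 0).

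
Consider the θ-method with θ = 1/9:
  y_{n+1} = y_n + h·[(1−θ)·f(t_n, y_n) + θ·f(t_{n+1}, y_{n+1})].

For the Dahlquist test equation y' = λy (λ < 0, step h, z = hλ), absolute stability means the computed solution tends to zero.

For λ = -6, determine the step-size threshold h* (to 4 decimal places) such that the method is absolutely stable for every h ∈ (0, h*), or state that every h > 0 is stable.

(-2.5714,0); λ=-6 ⇒ h* = (18/7)/6 = 0.4286.

Set f=λy, z=hλ:
  y_{n+1} = y_n + z·[8/9·y_n + 1/9·y_{n+1}] ⇒ (1 − 1/9z)y_{n+1} = (1 + 8/9z)y_n
  Hence R(z) = (1 + 8/9z)/(1 − 1/9z).

Boundary: |R(x)|=1, x<0.
x=-1.36: |R|=0.1815
R=−1: 1+8/9x = −1+1/9x ⇒ -7/9x=2 ⇒ x=2/(-7/9)=-2.5714
Confirm numerically:
  x=-2.224: |R|=0.78332 <1
  x=-1.794: |R|=0.49583 <1
  x=-1.707: |R|=0.43486 <1
  x=-1.072: |R|=0.04210 <1
  x=-2.897: |R|=1.19156 >1
  x=-2.691: |R|=1.07159 >1
Interval (-2.5714, 0).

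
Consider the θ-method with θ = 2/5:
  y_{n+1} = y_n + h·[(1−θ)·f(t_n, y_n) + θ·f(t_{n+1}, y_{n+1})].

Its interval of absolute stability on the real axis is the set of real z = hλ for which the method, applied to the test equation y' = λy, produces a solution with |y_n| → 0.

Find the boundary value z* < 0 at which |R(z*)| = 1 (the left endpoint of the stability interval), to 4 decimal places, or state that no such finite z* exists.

left endpoint -10.0000.

With y'=λy (z=hλ):
  y_{n+1} = y_n + z·[3/5·y_n + 2/5·y_{n+1}] ⇒ (1 − 2/5z)y_{n+1} = (1 + 3/5z)y_n
  R(z) = (1 + 3/5z)/(1 − 2/5z).

Need |R(x)|<1, x<0.
x=-1.71: |R|=0.0154
R=−1: 1+3/5x = −1+2/5x ⇒ -1/5x=2 ⇒ x=2/(-1/5)=-10.0000
Confirm numerically:
  x=-6.025: |R|=0.76686 <1
  x=-5.305: |R|=0.69923 <1
  x=-4.866: |R|=0.65151 <1
  x=-4.290: |R|=0.57953 <1
  x=-10.452: |R|=1.01745 >1
  x=-10.252: |R|=1.00988 >1
  x=-10.087: |R|=1.00346 >1
Stable set (-10.0000, 0).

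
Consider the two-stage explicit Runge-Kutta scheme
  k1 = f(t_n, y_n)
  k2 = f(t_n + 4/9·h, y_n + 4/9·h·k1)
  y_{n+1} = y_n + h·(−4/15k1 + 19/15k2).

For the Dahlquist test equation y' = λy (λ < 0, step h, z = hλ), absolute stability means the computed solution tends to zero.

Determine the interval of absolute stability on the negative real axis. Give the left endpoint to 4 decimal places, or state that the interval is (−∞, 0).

Test eqn y'=λy, z=hλ:
  k1=λy_n ⇒ h·k1=z·y_n;  k2=λ(1+4/9z)y_n ⇒ h·k2=z(1+4/9z)y_n
  y_{n+1}/y_n = 1 − 4/15z + 19/15z(1+4/9z) = 1 + z + 76/135z²
  R(z) = 1 + z + 76/135z².

Boundary: |R(x)|=1, x<0.
x=-0.52: |R|=0.6322
R=1: x+76/135x²=0 ⇒ x=−135/76=-1.7763; min R=1−1/(4·76/135)=0.5559>−1
Confirm numerically:
  x=-1.442: |R|=0.72860 <1
  x=-1.207: |R|=0.61315 <1
  x=-0.964: |R|=0.55916 <1
  x=-2.246: |R|=1.59388 >1
  x=-2.042: |R|=1.30542 >1
Stable set (-1.7763, 0).

z∈(-1.7763,0).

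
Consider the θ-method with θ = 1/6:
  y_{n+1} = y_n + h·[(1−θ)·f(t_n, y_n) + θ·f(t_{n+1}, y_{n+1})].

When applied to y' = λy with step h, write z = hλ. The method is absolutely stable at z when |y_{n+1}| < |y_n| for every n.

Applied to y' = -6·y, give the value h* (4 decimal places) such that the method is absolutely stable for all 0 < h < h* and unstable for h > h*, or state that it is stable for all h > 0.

(-3.0000,0); λ=-6 ⇒ h* = (3)/6 = 0.5000.

Test eqn y'=λy, z=hλ:
  y_{n+1} = y_n + z·[5/6·y_n + 1/6·y_{n+1}] ⇒ (1 − 1/6z)y_{n+1} = (1 + 5/6z)y_n
  Hence R(z) = (1 + 5/6z)/(1 − 1/6z).

Boundary: |R(x)|=1, x<0.
x=-1.23: |R|=0.0207
R=−1: 1+5/6x = −1+1/6x ⇒ -2/3x=2 ⇒ x=2/(-2/3)=-3.0000
Confirm numerically:
  x=-2.880: |R|=0.94595 <1
  x=-1.995: |R|=0.49719 <1
  x=-1.962: |R|=0.47852 <1
  x=-3.563: |R|=1.23549 >1
  x=-3.155: |R|=1.06772 >1
So |R|<1 on (-3.0000, 0).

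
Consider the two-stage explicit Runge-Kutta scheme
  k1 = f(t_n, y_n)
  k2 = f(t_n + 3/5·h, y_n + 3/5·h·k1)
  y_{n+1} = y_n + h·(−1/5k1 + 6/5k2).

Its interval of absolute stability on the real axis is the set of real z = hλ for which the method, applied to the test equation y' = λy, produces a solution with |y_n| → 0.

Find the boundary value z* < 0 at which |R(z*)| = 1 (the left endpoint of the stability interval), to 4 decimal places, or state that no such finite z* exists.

On y'=λy, z=hλ:
  k1=λy_n ⇒ h·k1=z·y_n;  k2=λ(1+3/5z)y_n ⇒ h·k2=z(1+3/5z)y_n
  y_{n+1}/y_n = 1 − 1/5z + 6/5z(1+3/5z) = 1 + z + 18/25z²
  R(z) = 1 + z + 18/25z².

Solve |R(x)|<1 on ℝ⁻.
x=-0.56: |R|=0.6658
R=1: x+18/25x²=0 ⇒ x=−25/18=-1.3889; min R=1−1/(4·18/25)=0.6528>−1
Confirm numerically:
  x=-1.162: |R|=0.81018 <1
  x=-1.015: |R|=0.72676 <1
  x=-0.881: |R|=0.67784 <1
  x=-0.736: |R|=0.65402 <1
  x=-1.723: |R|=1.41448 >1
  x=-1.617: |R|=1.26558 >1
Stable set (-1.3889, 0).

z* = -1.3889.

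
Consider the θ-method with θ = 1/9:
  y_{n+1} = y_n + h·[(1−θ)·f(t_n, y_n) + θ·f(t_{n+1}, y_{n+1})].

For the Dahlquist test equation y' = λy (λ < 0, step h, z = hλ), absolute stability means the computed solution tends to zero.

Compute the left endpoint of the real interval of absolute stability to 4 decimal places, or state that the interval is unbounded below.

left endpoint -2.5714.

With y'=λy (z=hλ):
  y_{n+1} = y_n + z·[8/9·y_n + 1/9·y_{n+1}] ⇒ (1 − 1/9z)y_{n+1} = (1 + 8/9z)y_n
  ⇒ R(z) = (1 + 8/9z)/(1 − 1/9z).

Need |R(x)|<1, x<0.
x=-1.18: |R|=0.0432
R=−1: 1+8/9x = −1+1/9x ⇒ -7/9x=2 ⇒ x=2/(-7/9)=-2.5714
Confirm numerically:
  x=-2.361: |R|=0.87035 <1
  x=-1.397: |R|=0.20929 <1
  x=-1.136: |R|=0.00868 <1
  x=-3.072: |R|=1.29026 >1
  x=-2.853: |R|=1.16629 >1
Stable set (-2.5714, 0).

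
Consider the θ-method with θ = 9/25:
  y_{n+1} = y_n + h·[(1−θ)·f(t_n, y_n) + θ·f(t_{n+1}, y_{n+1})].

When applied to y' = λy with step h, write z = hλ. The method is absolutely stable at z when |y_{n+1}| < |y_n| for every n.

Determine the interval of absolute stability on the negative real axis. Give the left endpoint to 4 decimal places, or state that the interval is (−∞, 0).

(-7.1429, 0).

On y'=λy, z=hλ:
  y_{n+1} = y_n + z·[16/25·y_n + 9/25·y_{n+1}] ⇒ (1 − 9/25z)y_{n+1} = (1 + 16/25z)y_n
  ⇒ R(z) = (1 + 16/25z)/(1 − 9/25z).

Boundary: |R(x)|=1, x<0.
x=-1.8: |R|=0.0922
R=−1: 1+16/25x = −1+9/25x ⇒ -7/25x=2 ⇒ x=2/(-7/25)=-7.1429
Confirm numerically:
  x=-7.026: |R|=0.99073 <1
  x=-6.721: |R|=0.96546 <1
  x=-6.591: |R|=0.95419 <1
  x=-6.005: |R|=0.89923 <1
  x=-7.691: |R|=1.04072 >1
  x=-7.349: |R|=1.01583 >1
Stable set (-7.1429, 0).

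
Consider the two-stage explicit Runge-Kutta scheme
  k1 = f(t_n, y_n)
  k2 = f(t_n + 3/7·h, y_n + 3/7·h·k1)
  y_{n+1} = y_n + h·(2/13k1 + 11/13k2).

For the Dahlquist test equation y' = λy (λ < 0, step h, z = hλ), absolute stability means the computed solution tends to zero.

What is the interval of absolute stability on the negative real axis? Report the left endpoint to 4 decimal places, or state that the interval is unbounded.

z∈(-2.7576,0).

Set f=λy, z=hλ:
  k1=λy_n ⇒ h·k1=z·y_n;  k2=λ(1+3/7z)y_n ⇒ h·k2=z(1+3/7z)y_n
  y_{n+1}/y_n = 1 + 2/13z + 11/13z(1+3/7z) = 1 + z + 33/91z²
  Hence R(z) = 1 + z + 33/91z².

Solve |R(x)|<1 on ℝ⁻.
x=-0.83: |R|=0.4198
R=1: x+33/91x²=0 ⇒ x=−91/33=-2.7576; min R=1−1/(4·33/91)=0.3106>−1
Confirm numerically:
  x=-2.375: |R|=0.67050 <1
  x=-1.499: |R|=0.31585 <1
  x=-1.237: |R|=0.31790 <1
  x=-3.264: |R|=1.59943 >1
  x=-3.009: |R|=1.27435 >1
  x=-2.979: |R|=1.23920 >1
Interval (-2.7576, 0).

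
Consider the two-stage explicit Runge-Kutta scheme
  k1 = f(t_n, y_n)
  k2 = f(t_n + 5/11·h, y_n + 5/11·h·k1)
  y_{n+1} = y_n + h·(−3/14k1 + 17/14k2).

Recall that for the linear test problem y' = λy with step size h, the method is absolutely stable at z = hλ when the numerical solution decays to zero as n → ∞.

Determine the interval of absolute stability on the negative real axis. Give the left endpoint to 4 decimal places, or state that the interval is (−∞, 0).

Set f=λy, z=hλ:
  k1=λy_n ⇒ h·k1=z·y_n;  k2=λ(1+5/11z)y_n ⇒ h·k2=z(1+5/11z)y_n
  y_{n+1}/y_n = 1 − 3/14z + 17/14z(1+5/11z) = 1 + z + 85/154z²
  R(z) = 1 + z + 85/154z².

Boundary: |R(x)|=1, x<0.
x=-1.1: |R|=0.5679
R=1: x+85/154x²=0 ⇒ x=−154/85=-1.8118; min R=1−1/(4·85/154)=0.5471>−1
Confirm numerically:
  x=-1.698: |R|=0.89338 <1
  x=-1.268: |R|=0.61944 <1
  x=-0.924: |R|=0.54724 <1
  x=-2.346: |R|=1.69177 >1
  x=-1.956: |R|=1.15572 >1
So |R|<1 on (-1.8118, 0).

z∈(-1.8118,0).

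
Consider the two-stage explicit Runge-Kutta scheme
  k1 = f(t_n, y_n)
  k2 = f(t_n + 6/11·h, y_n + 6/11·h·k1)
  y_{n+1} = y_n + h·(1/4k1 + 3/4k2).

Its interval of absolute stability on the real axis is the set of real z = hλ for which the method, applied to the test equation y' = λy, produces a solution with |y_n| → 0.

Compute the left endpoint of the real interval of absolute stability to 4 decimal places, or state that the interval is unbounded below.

Set f=λy, z=hλ:
  k1=λy_n ⇒ h·k1=z·y_n;  k2=λ(1+6/11z)y_n ⇒ h·k2=z(1+6/11z)y_n
  y_{n+1}/y_n = 1 + 1/4z + 3/4z(1+6/11z) = 1 + z + 9/22z²
  Hence R(z) = 1 + z + 9/22z².

Boundary: |R(x)|=1, x<0.
x=-1.79: |R|=0.5208
R=1: x+9/22x²=0 ⇒ x=−22/9=-2.4444; min R=1−1/(4·9/22)=0.3889>−1
Confirm numerically:
  x=-2.164: |R|=0.75173 <1
  x=-2.064: |R|=0.67877 <1
  x=-2.003: |R|=0.63828 <1
  x=-1.927: |R|=0.59209 <1
  x=-2.865: |R|=1.49291 >1
  x=-2.515: |R|=1.07259 >1
So |R|<1 on (-2.4444, 0).

z* = -2.4444.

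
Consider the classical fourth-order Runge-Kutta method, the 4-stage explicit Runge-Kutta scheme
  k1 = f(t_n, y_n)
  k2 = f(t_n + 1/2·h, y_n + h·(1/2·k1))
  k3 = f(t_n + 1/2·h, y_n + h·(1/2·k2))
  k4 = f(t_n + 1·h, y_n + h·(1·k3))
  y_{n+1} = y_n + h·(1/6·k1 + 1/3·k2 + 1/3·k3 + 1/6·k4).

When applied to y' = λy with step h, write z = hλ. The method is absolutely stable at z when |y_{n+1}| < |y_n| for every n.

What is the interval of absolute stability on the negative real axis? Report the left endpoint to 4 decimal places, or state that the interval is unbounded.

z∈(-2.7853,0).

On y'=λy, z=hλ:
  order 4, 4-stage ⇒ R(z)=1+z+z^2/2+z^3/6+z^4/24
  (e.g. R(-0.86)=0.42658, |R|=0.42658)

Solve |R(x)|<1 on ℝ⁻.
x=-0.86: |R|=0.4266
|R(-2.61)|=0.7663 |R(-1.7)|=0.2742 |R(-0.98)|=0.3818
Bisect:
  x_lo=-3.3959 |R|=2.3844  x_hi=-0.1065 |R|=0.8990
  mid=-1.75118 |R|=0.27894 →hi
  mid=-2.57353 |R|=0.72493 →hi
  mid=-2.98470 |R|=1.34470 →lo
  mid=-2.77912 |R|=0.99073 →hi
  mid=-2.88191 |R|=1.15571 →lo
  mid=-2.83051 |R|=1.07034 →lo
  mid=-2.80481 |R|=1.02983 →lo
  mid=-2.79197 |R|=1.01011 →lo
  mid=-2.78554 |R|=1.00037 →lo
  mid=-2.78233 |R|=0.99554 →hi
  ...
  [-2.78534,-2.78514] ⇒ x*=-2.7853
So |R|<1 on (-2.7853, 0).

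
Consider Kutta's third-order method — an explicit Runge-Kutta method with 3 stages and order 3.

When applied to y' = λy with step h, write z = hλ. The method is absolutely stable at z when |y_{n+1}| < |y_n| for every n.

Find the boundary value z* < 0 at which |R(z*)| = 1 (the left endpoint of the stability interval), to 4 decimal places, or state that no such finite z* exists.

Set f=λy, z=hλ:
  order 3, 3-stage ⇒ R(z)=1+z+z^2/2+z^3/6
  (e.g. R(-0.7)=0.48783, |R|=0.48783)

Boundary: |R(x)|=1, x<0.
x=-0.7: |R|=0.4878
|R(-2.39)|=0.8093 |R(-1.42)|=0.1110 |R(-0.82)|=0.4243
Bisect:
  x_lo=-2.9941 |R|=1.9852  x_hi=-0.2549 |R|=0.7748
  mid=-1.62448 |R|=0.01950 →hi
  mid=-2.30927 |R|=0.69536 →hi
  mid=-2.65167 |R|=1.24346 →lo
  mid=-2.48047 |R|=0.94771 →hi
  mid=-2.56607 |R|=1.08985 →lo
  mid=-2.52327 |R|=1.01739 →lo
  mid=-2.50187 |R|=0.98221 →hi
  ...
  [-2.51290,-2.51274] ⇒ x*=-2.5127
Interval (-2.5127, 0).

z* = -2.5127.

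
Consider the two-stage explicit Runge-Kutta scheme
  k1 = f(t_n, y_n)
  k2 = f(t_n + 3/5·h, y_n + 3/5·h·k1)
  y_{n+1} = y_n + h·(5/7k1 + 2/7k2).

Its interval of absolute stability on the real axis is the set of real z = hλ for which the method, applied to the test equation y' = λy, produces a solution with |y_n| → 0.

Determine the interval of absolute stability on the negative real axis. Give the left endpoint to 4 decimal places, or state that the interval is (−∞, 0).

(-5.8333, 0).

On y'=λy, z=hλ:
  k1=λy_n ⇒ h·k1=z·y_n;  k2=λ(1+3/5z)y_n ⇒ h·k2=z(1+3/5z)y_n
  y_{n+1}/y_n = 1 + 5/7z + 2/7z(1+3/5z) = 1 + z + 6/35z²
  ⇒ R(z) = 1 + z + 6/35z².

Solve |R(x)|<1 on ℝ⁻.
x=-1.05: |R|=0.1390
R=1: x+6/35x²=0 ⇒ x=−35/6=-5.8333; min R=1−1/(4·6/35)=-0.4583>−1
Confirm numerically:
  x=-5.579: |R|=0.75676 <1
  x=-3.468: |R|=0.40622 <1
  x=-3.189: |R|=0.44562 <1
  x=-2.686: |R|=0.44921 <1
  x=-6.411: |R|=1.63487 >1
  x=-6.344: |R|=1.55537 >1
Interval (-5.8333, 0).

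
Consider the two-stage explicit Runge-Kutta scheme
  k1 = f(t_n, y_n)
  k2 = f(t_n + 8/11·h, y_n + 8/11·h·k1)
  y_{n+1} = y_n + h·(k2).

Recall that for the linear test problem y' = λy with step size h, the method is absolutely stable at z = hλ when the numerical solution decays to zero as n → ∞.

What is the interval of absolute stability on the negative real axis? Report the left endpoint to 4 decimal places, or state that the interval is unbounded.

On y'=λy, z=hλ:
  k1=λy_n ⇒ h·k1=z·y_n;  k2=λ(1+8/11z)y_n ⇒ h·k2=z(1+8/11z)y_n
  y_{n+1}/y_n = 1 + z(1+8/11z) = 1 + z + 8/11z²
  Hence R(z) = 1 + z + 8/11z².

Boundary: |R(x)|=1, x<0.
x=-0.39: |R|=0.7206
R=1: x+8/11x²=0 ⇒ x=−11/8=-1.3750; min R=1−1/(4·8/11)=0.6562>−1
Confirm numerically:
  x=-1.223: |R|=0.86480 <1
  x=-0.847: |R|=0.67475 <1
  x=-0.817: |R|=0.66845 <1
  x=-0.736: |R|=0.65796 <1
  x=-1.951: |R|=1.81729 >1
  x=-1.936: |R|=1.78989 >1
  x=-1.436: |R|=1.06371 >1
Interval (-1.3750, 0).

(-1.3750, 0).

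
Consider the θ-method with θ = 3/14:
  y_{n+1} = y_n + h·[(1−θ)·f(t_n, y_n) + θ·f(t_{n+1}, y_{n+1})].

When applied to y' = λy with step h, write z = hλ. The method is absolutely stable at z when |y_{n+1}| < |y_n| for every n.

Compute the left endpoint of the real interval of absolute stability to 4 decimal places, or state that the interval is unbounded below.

Set f=λy, z=hλ:
  y_{n+1} = y_n + z·[11/14·y_n + 3/14·y_{n+1}] ⇒ (1 − 3/14z)y_{n+1} = (1 + 11/14z)y_n
  R(z) = (1 + 11/14z)/(1 − 3/14z).

Boundary: |R(x)|=1, x<0.
x=-0.53: |R|=0.5241
R=−1: 1+11/14x = −1+3/14x ⇒ -4/7x=2 ⇒ x=2/(-4/7)=-3.5000
Confirm numerically:
  x=-3.474: |R|=0.99148 <1
  x=-3.001: |R|=0.82646 <1
  x=-1.622: |R|=0.20365 <1
  x=-4.093: |R|=1.18052 >1
  x=-4.012: |R|=1.15732 >1
  x=-3.816: |R|=1.09934 >1
Interval (-3.5000, 0).

z* = -3.5000.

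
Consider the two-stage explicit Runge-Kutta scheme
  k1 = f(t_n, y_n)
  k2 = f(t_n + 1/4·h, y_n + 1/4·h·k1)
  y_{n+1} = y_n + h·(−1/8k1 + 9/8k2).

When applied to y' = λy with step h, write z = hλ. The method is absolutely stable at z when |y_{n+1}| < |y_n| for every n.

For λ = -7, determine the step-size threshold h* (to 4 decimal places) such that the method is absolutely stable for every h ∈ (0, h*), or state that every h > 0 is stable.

On y'=λy, z=hλ:
  k1=λy_n ⇒ h·k1=z·y_n;  k2=λ(1+1/4z)y_n ⇒ h·k2=z(1+1/4z)y_n
  y_{n+1}/y_n = 1 − 1/8z + 9/8z(1+1/4z) = 1 + z + 9/32z²
  R(z) = 1 + z + 9/32z².

Need |R(x)|<1, x<0.
x=-1.72: |R|=0.1120
R=1: x+9/32x²=0 ⇒ x=−32/9=-3.5556; min R=1−1/(4·9/32)=0.1111>−1
Confirm numerically:
  x=-2.725: |R|=0.36346 <1
  x=-2.453: |R|=0.23934 <1
  x=-2.142: |R|=0.14842 <1
  x=-1.722: |R|=0.11199 <1
  x=-4.100: |R|=1.62781 >1
  x=-3.745: |R|=1.19954 >1
  x=-3.630: |R|=1.07600 >1
So |R|<1 on (-3.5556, 0).

(-3.5556,0); λ=-7 ⇒ h* = (32/9)/7 = 0.5079.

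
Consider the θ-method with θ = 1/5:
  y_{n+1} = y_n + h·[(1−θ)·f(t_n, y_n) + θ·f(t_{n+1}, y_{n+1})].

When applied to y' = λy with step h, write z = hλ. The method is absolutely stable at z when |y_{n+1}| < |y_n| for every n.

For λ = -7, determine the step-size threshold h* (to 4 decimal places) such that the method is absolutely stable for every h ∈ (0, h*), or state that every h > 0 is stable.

On y'=λy, z=hλ:
  y_{n+1} = y_n + z·[4/5·y_n + 1/5·y_{n+1}] ⇒ (1 − 1/5z)y_{n+1} = (1 + 4/5z)y_n
  R(z) = (1 + 4/5z)/(1 − 1/5z).

Boundary: |R(x)|=1, x<0.
x=-0.35: |R|=0.6729
R=−1: 1+4/5x = −1+1/5x ⇒ -3/5x=2 ⇒ x=2/(-3/5)=-3.3333
Confirm numerically:
  x=-2.887: |R|=0.83023 <1
  x=-2.464: |R|=0.65059 <1
  x=-2.256: |R|=0.55458 <1
  x=-1.742: |R|=0.29190 <1
  x=-3.593: |R|=1.09066 >1
  x=-3.553: |R|=1.07705 >1
  x=-3.476: |R|=1.05050 >1
So |R|<1 on (-3.3333, 0).

(-3.3333,0); λ=-7 ⇒ h* = (10/3)/7 = 0.4762.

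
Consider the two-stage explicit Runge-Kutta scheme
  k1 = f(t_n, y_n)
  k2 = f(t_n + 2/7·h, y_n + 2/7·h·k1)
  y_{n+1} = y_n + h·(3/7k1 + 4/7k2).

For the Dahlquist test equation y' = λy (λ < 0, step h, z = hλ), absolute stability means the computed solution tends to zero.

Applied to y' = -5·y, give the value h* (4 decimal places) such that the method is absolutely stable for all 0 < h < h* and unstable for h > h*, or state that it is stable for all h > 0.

Set f=λy, z=hλ:
  k1=λy_n ⇒ h·k1=z·y_n;  k2=λ(1+2/7z)y_n ⇒ h·k2=z(1+2/7z)y_n
  y_{n+1}/y_n = 1 + 3/7z + 4/7z(1+2/7z) = 1 + z + 8/49z²
  Hence R(z) = 1 + z + 8/49z².

Solve |R(x)|<1 on ℝ⁻.
x=-0.43: |R|=0.6002
R=1: x+8/49x²=0 ⇒ x=−49/8=-6.1250; min R=1−1/(4·8/49)=-0.5312>−1
Confirm numerically:
  x=-5.041: |R|=0.10785 <1
  x=-4.456: |R|=0.21421 <1
  x=-4.426: |R|=0.22772 <1
  x=-6.519: |R|=1.41934 >1
  x=-6.305: |R|=1.18529 >1
So |R|<1 on (-6.1250, 0).

(-6.1250,0); λ=-5 ⇒ h* = (49/8)/5 = 1.2250.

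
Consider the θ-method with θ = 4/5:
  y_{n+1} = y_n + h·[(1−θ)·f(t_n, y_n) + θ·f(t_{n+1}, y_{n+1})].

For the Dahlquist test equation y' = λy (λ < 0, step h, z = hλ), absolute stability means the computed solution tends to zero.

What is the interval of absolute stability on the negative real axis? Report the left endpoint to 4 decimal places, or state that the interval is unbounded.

Set f=λy, z=hλ:
  y_{n+1} = y_n + z·[1/5·y_n + 4/5·y_{n+1}] ⇒ (1 − 4/5z)y_{n+1} = (1 + 1/5z)y_n
  so R(z) = (1 + 1/5z)/(1 − 4/5z).

Find x<0 with |R(x)|<1.
x=-0.76: |R|=0.5274
x=-2: |R|=0.2308
x=-10: |R|=0.1111
x=-100: |R|=0.2346
θ=4/5≥1/2 ⇒ |1+1/5x|<|1−4/5x| ∀x<0 ⇒ stable on all of ℝ⁻.

unbounded; (−∞, 0).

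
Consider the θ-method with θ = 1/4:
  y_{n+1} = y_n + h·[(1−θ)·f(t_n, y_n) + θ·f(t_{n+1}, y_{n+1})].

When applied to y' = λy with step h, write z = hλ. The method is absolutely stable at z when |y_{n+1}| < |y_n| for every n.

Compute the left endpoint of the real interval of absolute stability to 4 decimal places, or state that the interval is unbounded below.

Set f=λy, z=hλ:
  y_{n+1} = y_n + z·[3/4·y_n + 1/4·y_{n+1}] ⇒ (1 − 1/4z)y_{n+1} = (1 + 3/4z)y_n
  R(z) = (1 + 3/4z)/(1 − 1/4z).

Boundary: |R(x)|=1, x<0.
x=-1.23: |R|=0.0593
R=−1: 1+3/4x = −1+1/4x ⇒ -1/2x=2 ⇒ x=2/(-1/2)=-4.0000
Confirm numerically:
  x=-3.886: |R|=0.97109 <1
  x=-2.512: |R|=0.54300 <1
  x=-2.366: |R|=0.48665 <1
  x=-2.137: |R|=0.39286 <1
  x=-4.545: |R|=1.12756 >1
  x=-4.339: |R|=1.08130 >1
Stable set (-4.0000, 0).

left endpoint -4.0000.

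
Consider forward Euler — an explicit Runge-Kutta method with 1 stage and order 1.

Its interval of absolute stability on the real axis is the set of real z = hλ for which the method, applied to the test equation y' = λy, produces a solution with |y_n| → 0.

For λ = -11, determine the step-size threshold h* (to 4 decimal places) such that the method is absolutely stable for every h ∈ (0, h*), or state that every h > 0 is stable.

Test eqn y'=λy, z=hλ:
  order 1, 1-stage ⇒ R(z)=1+z
  (e.g. R(-1.79)=-0.79000, |R|=0.79000)

Boundary: |R(x)|=1, x<0.
x=-1.79: |R|=0.7900
|R(-1.92)|=0.9200 |R(-1.9)|=0.9000 |R(-1.44)|=0.4400
Bisect:
  x_lo=-2.3121 |R|=1.3121  x_hi=-0.2323 |R|=0.7677
  mid=-1.27223 |R|=0.27223 →hi
  mid=-1.79218 |R|=0.79218 →hi
  mid=-2.05216 |R|=1.05216 →lo
  mid=-1.92217 |R|=0.92217 →hi
  mid=-1.98717 |R|=0.98717 →hi
  mid=-2.01967 |R|=1.01967 →lo
  mid=-2.00342 |R|=1.00342 →lo
  ...
  [-2.00012,-1.99999] ⇒ x*=-2.0000
Stable set (-2.0000, 0).

(-2.0000,0); λ=-11 ⇒ h* = 0.1818.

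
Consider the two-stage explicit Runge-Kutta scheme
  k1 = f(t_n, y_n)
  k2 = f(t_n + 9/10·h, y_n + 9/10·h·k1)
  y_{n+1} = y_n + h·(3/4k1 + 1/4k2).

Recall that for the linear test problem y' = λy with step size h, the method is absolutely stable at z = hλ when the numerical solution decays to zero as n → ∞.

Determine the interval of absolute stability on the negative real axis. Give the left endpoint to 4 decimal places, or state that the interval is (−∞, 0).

(-4.4444, 0).

Test eqn y'=λy, z=hλ:
  k1=λy_n ⇒ h·k1=z·y_n;  k2=λ(1+9/10z)y_n ⇒ h·k2=z(1+9/10z)y_n
  y_{n+1}/y_n = 1 + 3/4z + 1/4z(1+9/10z) = 1 + z + 9/40z²
  ⇒ R(z) = 1 + z + 9/40z².

Solve |R(x)|<1 on ℝ⁻.
x=-1: |R|=0.2250
R=1: x+9/40x²=0 ⇒ x=−40/9=-4.4444; min R=1−1/(4·9/40)=-0.1111>−1
Confirm numerically:
  x=-3.957: |R|=0.56602 <1
  x=-3.845: |R|=0.48141 <1
  x=-2.695: |R|=0.06082 <1
  x=-2.693: |R|=0.06124 <1
  x=-4.574: |R|=1.13333 >1
  x=-4.572: |R|=1.13122 >1
Stable set (-4.4444, 0).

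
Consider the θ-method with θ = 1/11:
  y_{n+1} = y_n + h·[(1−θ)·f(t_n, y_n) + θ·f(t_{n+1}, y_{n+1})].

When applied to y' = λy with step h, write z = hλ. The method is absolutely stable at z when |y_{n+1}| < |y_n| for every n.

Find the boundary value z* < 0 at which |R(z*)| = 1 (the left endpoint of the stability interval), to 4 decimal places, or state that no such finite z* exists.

Set f=λy, z=hλ:
  y_{n+1} = y_n + z·[10/11·y_n + 1/11·y_{n+1}] ⇒ (1 − 1/11z)y_{n+1} = (1 + 10/11z)y_n
  R(z) = (1 + 10/11z)/(1 − 1/11z).

Find x<0 with |R(x)|<1.
x=-1.22: |R|=0.0982
R=−1: 1+10/11x = −1+1/11x ⇒ -9/11x=2 ⇒ x=2/(-9/11)=-2.4444
Confirm numerically:
  x=-2.163: |R|=0.80757 <1
  x=-2.120: |R|=0.77744 <1
  x=-1.918: |R|=0.63322 <1
  x=-1.854: |R|=0.58659 <1
  x=-2.972: |R|=1.33982 >1
  x=-2.867: |R|=1.27425 >1
  x=-2.633: |R|=1.12448 >1
Stable set (-2.4444, 0).

left endpoint -2.4444.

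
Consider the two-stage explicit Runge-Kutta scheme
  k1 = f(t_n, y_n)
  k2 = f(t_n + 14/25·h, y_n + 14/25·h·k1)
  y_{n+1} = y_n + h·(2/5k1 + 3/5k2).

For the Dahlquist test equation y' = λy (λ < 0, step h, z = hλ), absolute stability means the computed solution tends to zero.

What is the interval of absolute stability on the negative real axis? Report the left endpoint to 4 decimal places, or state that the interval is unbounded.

(-2.9762, 0).

Test eqn y'=λy, z=hλ:
  k1=λy_n ⇒ h·k1=z·y_n;  k2=λ(1+14/25z)y_n ⇒ h·k2=z(1+14/25z)y_n
  y_{n+1}/y_n = 1 + 2/5z + 3/5z(1+14/25z) = 1 + z + 42/125z²
  ⇒ R(z) = 1 + z + 42/125z².

Solve |R(x)|<1 on ℝ⁻.
x=-1.11: |R|=0.3040
R=1: x+42/125x²=0 ⇒ x=−125/42=-2.9762; min R=1−1/(4·42/125)=0.2560>−1
Confirm numerically:
  x=-2.354: |R|=0.50788 <1
  x=-2.324: |R|=0.49073 <1
  x=-1.658: |R|=0.26565 <1
  x=-3.565: |R|=1.70530 >1
  x=-3.375: |R|=1.45225 >1
Interval (-2.9762, 0).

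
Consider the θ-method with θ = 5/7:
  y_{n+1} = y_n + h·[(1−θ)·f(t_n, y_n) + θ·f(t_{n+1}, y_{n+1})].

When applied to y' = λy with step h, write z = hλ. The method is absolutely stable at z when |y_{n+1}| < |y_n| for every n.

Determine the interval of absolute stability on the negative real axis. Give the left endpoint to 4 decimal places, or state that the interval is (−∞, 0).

Set f=λy, z=hλ:
  y_{n+1} = y_n + z·[2/7·y_n + 5/7·y_{n+1}] ⇒ (1 − 5/7z)y_{n+1} = (1 + 2/7z)y_n
  ⇒ R(z) = (1 + 2/7z)/(1 − 5/7z).

Find x<0 with |R(x)|<1.
x=-0.55: |R|=0.6051
x=-2: |R|=0.1765
x=-10: |R|=0.2281
x=-100: |R|=0.3807
θ=5/7≥1/2 ⇒ |1+2/7x|<|1−5/7x| ∀x<0 ⇒ unbounded interval.

interval (−∞, 0).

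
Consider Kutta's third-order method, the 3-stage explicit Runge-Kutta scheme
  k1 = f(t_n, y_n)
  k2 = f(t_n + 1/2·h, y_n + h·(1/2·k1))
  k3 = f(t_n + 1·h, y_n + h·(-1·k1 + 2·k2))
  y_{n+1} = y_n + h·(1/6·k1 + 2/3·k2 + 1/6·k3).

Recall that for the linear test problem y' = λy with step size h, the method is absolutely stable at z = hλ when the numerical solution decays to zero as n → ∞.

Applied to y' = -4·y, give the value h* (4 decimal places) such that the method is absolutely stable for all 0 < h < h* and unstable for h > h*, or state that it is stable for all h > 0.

Set f=λy, z=hλ:
  order 3, 3-stage ⇒ R(z)=1+z+z^2/2+z^3/6
  (e.g. R(-0.63)=0.52678, |R|=0.52678)

Need |R(x)|<1, x<0.
x=-0.63: |R|=0.5268
|R(-2.71)|=1.3550 |R(-1.36)|=0.1456 |R(-1.02)|=0.3233
Bisect:
  x_lo=-3.2585 |R|=2.7159  x_hi=-0.2525 |R|=0.7767
  mid=-1.75549 |R|=0.11628 →hi
  mid=-2.50699 |R|=0.99056 →hi
  mid=-2.88274 |R|=1.72033 →lo
  mid=-2.69486 |R|=1.32553 →lo
  mid=-2.60093 |R|=1.15098 →lo
  mid=-2.55396 |R|=1.06906 →lo
  mid=-2.53047 |R|=1.02939 →lo
  mid=-2.51873 |R|=1.00987 →lo
  ...
  [-2.51286,-2.51268] ⇒ x*=-2.5127
Interval (-2.5127, 0).

(-2.5127,0); λ=-4 ⇒ h* = 0.6282.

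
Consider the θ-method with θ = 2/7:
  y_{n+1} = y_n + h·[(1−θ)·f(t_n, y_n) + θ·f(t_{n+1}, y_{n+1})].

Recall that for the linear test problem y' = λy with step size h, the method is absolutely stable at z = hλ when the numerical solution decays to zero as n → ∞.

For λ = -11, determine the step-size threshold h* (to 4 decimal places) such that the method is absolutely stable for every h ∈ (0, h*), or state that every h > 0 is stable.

(-4.6667,0); λ=-11 ⇒ h* = (14/3)/11 = 0.4242.

Test eqn y'=λy, z=hλ:
  y_{n+1} = y_n + z·[5/7·y_n + 2/7·y_{n+1}] ⇒ (1 − 2/7z)y_{n+1} = (1 + 5/7z)y_n
  Hence R(z) = (1 + 5/7z)/(1 − 2/7z).

Boundary: |R(x)|=1, x<0.
x=-0.94: |R|=0.2590
R=−1: 1+5/7x = −1+2/7x ⇒ -3/7x=2 ⇒ x=2/(-3/7)=-4.6667
Confirm numerically:
  x=-4.508: |R|=0.97028 <1
  x=-4.208: |R|=0.91074 <1
  x=-3.157: |R|=0.65983 <1
  x=-2.095: |R|=0.31055 <1
  x=-5.225: |R|=1.09599 >1
  x=-5.032: |R|=1.06423 >1
  x=-4.935: |R|=1.04772 >1
So |R|<1 on (-4.6667, 0).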